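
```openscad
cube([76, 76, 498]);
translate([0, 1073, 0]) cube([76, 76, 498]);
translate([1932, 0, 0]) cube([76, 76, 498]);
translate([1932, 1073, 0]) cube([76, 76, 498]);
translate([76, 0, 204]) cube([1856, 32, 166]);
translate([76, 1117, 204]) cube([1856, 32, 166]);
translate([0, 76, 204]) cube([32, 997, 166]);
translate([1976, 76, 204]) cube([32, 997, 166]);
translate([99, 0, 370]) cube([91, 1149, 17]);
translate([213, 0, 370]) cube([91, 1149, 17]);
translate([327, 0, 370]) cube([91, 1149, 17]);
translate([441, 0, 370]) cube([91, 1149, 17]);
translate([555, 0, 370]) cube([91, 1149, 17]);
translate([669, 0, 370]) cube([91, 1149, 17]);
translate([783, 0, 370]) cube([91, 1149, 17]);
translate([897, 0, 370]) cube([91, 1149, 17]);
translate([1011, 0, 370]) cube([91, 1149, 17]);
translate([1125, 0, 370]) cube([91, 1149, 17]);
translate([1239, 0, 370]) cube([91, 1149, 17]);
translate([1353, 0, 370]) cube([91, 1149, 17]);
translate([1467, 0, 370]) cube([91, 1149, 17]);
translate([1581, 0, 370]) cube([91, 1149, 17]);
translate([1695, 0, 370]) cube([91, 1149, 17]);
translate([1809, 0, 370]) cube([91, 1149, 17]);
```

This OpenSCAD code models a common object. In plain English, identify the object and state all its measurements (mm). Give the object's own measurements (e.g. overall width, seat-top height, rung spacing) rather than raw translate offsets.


A bed frame 2008 mm long (x) by 1149 mm wide (y). Four 76×76 mm corner posts, 498 mm tall, at the corners of the footprint. Four rails of 32 mm thickness and 166 mm height run between adjacent posts with their undersides at z = 204 mm, their outer faces flush with the outside of the frame (the two x-running rails run between the posts' inner faces; the two y-running rails run between the posts' inner faces). 16 slats, each 91 mm wide (x) and 17 mm thick, lie across the top of the two x-running rails, running the full 1149 mm width of the frame in y; along x they sit between the end posts with a 23 mm gap after the −x posts and between neighbouring slats, leaving 32 mm before the +x posts.


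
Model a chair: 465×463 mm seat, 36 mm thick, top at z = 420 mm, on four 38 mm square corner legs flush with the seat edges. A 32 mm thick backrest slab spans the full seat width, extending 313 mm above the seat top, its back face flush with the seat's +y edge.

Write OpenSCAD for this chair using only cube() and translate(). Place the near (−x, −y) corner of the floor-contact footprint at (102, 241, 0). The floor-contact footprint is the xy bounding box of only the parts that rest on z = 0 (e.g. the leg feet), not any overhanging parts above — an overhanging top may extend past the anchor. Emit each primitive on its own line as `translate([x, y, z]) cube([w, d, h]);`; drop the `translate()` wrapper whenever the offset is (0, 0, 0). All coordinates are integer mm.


translate([102, 241, 384]) cube([465, 463, 36]);
translate([102, 241, 0]) cube([38, 38, 384]);
translate([529, 241, 0]) cube([38, 38, 384]);
translate([102, 666, 0]) cube([38, 38, 384]);
translate([529, 666, 0]) cube([38, 38, 384]);
translate([102, 672, 420]) cube([465, 32, 313]);


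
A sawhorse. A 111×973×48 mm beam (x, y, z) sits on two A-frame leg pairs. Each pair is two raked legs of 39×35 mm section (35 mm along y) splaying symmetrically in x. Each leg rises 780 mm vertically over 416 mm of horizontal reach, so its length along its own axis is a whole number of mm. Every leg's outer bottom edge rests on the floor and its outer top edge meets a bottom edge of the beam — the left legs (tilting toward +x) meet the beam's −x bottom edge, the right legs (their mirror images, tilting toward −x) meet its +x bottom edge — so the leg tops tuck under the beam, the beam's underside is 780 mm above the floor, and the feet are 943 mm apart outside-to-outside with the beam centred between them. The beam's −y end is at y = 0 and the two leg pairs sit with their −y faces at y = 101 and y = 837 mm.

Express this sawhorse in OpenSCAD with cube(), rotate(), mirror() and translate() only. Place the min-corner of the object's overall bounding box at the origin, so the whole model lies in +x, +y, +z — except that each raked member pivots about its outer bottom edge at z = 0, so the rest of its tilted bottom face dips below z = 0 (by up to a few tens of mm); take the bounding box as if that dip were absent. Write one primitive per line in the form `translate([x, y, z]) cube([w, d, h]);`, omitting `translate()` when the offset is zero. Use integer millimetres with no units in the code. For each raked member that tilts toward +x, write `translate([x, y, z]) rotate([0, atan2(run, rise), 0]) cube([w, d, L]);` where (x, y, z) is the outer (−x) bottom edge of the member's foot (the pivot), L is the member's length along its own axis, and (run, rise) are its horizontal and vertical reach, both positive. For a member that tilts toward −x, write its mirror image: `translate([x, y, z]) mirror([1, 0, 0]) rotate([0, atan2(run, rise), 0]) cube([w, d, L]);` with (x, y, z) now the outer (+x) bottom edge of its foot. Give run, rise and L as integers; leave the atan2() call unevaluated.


translate([416, 0, 780]) cube([111, 973, 48]);
translate([0, 101, 0]) rotate([0, atan2(416, 780), 0]) cube([39, 35, 884]);
translate([943, 101, 0]) mirror([1, 0, 0]) rotate([0, atan2(416, 780), 0]) cube([39, 35, 884]);
translate([0, 837, 0]) rotate([0, atan2(416, 780), 0]) cube([39, 35, 884]);
translate([943, 837, 0]) mirror([1, 0, 0]) rotate([0, atan2(416, 780), 0]) cube([39, 35, 884]);


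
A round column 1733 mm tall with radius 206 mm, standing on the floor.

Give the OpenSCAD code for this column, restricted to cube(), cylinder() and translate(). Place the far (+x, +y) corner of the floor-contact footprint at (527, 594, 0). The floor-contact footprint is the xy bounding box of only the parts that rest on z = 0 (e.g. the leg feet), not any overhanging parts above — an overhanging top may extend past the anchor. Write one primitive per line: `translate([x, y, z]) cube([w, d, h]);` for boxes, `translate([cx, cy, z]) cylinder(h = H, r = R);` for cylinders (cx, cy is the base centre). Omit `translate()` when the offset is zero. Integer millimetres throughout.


translate([321, 388, 0]) cylinder(h = 1733, r = 206);


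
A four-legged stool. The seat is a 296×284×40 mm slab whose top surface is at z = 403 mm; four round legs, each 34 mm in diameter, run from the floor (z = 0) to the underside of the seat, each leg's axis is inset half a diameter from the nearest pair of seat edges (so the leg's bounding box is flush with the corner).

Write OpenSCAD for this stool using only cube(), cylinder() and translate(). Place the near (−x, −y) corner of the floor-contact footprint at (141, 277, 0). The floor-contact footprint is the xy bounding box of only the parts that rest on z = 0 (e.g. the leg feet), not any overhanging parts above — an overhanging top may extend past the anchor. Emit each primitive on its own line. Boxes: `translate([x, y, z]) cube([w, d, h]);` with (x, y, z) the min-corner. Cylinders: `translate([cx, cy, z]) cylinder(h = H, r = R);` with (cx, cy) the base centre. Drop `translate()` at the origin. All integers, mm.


// leg_h = 403 - 40 = 363
translate([141, 277, 363]) cube([296, 284, 40]);
translate([158, 294, 0]) cylinder(h = 363, r = 17);
translate([420, 294, 0]) cylinder(h = 363, r = 17);
translate([158, 544, 0]) cylinder(h = 363, r = 17);
translate([420, 544, 0]) cylinder(h = 363, r = 17);


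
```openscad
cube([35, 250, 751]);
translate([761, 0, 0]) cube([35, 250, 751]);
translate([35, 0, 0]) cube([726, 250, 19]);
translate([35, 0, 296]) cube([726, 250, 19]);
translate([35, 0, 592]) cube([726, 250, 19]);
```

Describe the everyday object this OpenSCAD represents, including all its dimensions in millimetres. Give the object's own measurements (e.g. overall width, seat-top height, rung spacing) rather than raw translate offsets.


An open bookshelf. Two side panels, each 35 mm thick, 250 mm deep and 751 mm tall, stand 796 mm apart (outside-to-outside). Between them sit 3 shelves, each 19 mm thick and 250 mm deep, spanning the full gap between the sides. The bottom shelf rests on the floor (its underside at z = 0) and the clear gap between one shelf's top and the next shelf's underside is 277 mm.


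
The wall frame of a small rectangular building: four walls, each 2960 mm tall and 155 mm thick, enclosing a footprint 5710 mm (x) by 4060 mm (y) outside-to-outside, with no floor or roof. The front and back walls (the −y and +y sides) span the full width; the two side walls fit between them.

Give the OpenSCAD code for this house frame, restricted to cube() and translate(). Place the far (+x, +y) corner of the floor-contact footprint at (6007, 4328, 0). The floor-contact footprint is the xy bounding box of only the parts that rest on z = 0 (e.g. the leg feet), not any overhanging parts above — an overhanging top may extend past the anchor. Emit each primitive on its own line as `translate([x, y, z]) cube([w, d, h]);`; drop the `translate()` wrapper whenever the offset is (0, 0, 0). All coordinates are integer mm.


translate([297, 268, 0]) cube([5710, 155, 2960]);
translate([297, 4173, 0]) cube([5710, 155, 2960]);
translate([297, 423, 0]) cube([155, 3750, 2960]);
translate([5852, 423, 0]) cube([155, 3750, 2960]);


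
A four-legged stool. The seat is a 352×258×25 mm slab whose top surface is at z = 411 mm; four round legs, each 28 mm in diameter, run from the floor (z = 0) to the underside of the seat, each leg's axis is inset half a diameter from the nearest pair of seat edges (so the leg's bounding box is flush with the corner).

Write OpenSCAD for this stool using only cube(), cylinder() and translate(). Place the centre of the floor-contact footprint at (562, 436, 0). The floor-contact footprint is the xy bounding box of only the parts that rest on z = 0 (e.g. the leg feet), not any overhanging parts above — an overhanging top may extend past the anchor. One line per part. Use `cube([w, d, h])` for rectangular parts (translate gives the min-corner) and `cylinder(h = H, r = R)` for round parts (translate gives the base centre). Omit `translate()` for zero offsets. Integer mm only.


translate([386, 307, 386]) cube([352, 258, 25]);
translate([400, 321, 0]) cylinder(h = 386, r = 14);
translate([724, 321, 0]) cylinder(h = 386, r = 14);
translate([400, 551, 0]) cylinder(h = 386, r = 14);
translate([724, 551, 0]) cylinder(h = 386, r = 14);


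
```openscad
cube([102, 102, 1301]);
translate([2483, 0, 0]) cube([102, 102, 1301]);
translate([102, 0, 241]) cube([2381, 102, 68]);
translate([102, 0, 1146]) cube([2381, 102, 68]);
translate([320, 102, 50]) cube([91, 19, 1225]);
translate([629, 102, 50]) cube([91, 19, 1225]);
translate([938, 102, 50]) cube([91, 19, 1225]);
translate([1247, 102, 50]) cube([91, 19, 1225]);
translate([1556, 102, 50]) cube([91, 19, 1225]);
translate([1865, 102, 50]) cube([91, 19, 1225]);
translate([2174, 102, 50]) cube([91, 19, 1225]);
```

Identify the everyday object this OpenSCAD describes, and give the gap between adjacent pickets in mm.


A fence section. The picket gap is 218 mm.

Two posts, two rails, 7 pickets — a fence section. Span 2381 mm holds 7 pickets of 91 mm with 8 equal gaps: ⌊(2381 − 7·91) / 8⌋ = 218 mm.


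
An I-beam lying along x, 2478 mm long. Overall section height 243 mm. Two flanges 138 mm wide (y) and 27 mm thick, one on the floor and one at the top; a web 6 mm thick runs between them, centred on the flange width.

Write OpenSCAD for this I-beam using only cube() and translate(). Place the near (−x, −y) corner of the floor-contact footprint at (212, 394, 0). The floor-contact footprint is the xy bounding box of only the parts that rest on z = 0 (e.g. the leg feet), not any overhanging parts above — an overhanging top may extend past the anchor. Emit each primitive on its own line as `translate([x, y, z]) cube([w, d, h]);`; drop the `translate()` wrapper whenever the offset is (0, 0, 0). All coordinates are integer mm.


translate([212, 394, 0]) cube([2478, 138, 27]);
translate([212, 460, 27]) cube([2478, 6, 189]);
translate([212, 394, 216]) cube([2478, 138, 27]);


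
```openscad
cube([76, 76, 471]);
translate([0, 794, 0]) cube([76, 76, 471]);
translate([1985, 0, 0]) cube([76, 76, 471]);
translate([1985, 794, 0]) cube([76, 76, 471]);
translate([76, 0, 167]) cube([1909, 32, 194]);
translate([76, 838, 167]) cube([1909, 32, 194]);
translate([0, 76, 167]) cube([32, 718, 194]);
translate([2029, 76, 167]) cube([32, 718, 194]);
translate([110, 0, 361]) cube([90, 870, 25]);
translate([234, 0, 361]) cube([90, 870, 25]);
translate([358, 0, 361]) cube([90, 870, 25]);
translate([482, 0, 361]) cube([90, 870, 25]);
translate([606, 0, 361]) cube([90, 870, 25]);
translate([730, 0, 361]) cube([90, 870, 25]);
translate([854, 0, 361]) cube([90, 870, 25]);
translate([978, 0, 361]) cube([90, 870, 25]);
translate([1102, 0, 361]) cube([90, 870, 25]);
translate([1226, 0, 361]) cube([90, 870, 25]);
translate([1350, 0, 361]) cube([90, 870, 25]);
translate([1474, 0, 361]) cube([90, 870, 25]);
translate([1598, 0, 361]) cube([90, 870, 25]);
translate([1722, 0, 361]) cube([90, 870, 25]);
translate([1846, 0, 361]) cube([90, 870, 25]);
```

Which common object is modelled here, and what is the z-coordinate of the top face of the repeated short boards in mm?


A bed frame. The slat-top height is 386 mm.

Four posts, four rails, and a row of slats — a bed frame. Slats sit on the rails at z = 167 + 194 = 361; with slat thickness 25, the top is 386 mm.


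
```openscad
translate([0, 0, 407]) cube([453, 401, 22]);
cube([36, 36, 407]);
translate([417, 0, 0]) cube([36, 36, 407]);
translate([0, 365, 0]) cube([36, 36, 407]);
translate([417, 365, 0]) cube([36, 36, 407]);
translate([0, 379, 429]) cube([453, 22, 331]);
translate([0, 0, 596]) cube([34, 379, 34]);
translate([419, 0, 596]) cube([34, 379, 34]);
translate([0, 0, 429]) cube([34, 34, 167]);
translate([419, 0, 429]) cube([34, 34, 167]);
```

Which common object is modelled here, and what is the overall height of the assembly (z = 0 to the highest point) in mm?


A chair. The overall height is 760 mm.

A slab on four corner posts with a tall panel at the back — a chair. The seat slab sits at z = 407 with thickness 22, and the 331 mm backrest starts at the seat top, so the overall height is 407 + 22 + 331 = 760 mm.


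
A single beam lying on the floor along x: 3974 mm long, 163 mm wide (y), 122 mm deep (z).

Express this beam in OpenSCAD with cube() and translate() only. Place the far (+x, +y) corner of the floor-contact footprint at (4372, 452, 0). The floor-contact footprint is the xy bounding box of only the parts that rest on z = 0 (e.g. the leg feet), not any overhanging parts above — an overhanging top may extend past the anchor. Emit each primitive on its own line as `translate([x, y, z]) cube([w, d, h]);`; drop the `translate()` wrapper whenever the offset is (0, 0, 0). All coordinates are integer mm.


translate([398, 289, 0]) cube([3974, 163, 122]);


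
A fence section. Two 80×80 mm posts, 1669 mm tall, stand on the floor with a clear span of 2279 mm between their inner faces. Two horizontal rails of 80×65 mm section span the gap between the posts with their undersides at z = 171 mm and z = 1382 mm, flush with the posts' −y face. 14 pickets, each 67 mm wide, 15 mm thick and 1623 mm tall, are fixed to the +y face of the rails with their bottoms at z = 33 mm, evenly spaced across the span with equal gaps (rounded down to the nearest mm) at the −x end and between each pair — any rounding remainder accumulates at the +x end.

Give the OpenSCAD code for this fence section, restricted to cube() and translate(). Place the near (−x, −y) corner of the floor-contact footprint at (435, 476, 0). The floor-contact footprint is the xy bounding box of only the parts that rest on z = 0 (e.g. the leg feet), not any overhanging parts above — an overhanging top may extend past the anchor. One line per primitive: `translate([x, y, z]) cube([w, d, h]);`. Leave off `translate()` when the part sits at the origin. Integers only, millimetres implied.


translate([435, 476, 0]) cube([80, 80, 1669]);
translate([2794, 476, 0]) cube([80, 80, 1669]);
translate([515, 476, 171]) cube([2279, 80, 65]);
translate([515, 476, 1382]) cube([2279, 80, 65]);
translate([604, 556, 33]) cube([67, 15, 1623]);
translate([760, 556, 33]) cube([67, 15, 1623]);
translate([916, 556, 33]) cube([67, 15, 1623]);
translate([1072, 556, 33]) cube([67, 15, 1623]);
translate([1228, 556, 33]) cube([67, 15, 1623]);
translate([1384, 556, 33]) cube([67, 15, 1623]);
translate([1540, 556, 33]) cube([67, 15, 1623]);
translate([1696, 556, 33]) cube([67, 15, 1623]);
translate([1852, 556, 33]) cube([67, 15, 1623]);
translate([2008, 556, 33]) cube([67, 15, 1623]);
translate([2164, 556, 33]) cube([67, 15, 1623]);
translate([2320, 556, 33]) cube([67, 15, 1623]);
translate([2476, 556, 33]) cube([67, 15, 1623]);
translate([2632, 556, 33]) cube([67, 15, 1623]);


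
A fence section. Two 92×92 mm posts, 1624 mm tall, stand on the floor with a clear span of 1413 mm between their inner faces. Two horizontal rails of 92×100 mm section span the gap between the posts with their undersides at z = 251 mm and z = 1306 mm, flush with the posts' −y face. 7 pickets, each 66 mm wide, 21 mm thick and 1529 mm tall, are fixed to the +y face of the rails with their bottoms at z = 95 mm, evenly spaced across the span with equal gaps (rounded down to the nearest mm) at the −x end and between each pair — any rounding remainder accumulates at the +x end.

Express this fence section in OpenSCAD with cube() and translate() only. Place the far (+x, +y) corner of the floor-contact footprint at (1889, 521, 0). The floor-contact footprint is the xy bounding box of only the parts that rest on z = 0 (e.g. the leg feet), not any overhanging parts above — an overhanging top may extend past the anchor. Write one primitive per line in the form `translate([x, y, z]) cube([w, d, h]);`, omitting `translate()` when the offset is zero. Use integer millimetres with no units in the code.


translate([292, 429, 0]) cube([92, 92, 1624]);
translate([1797, 429, 0]) cube([92, 92, 1624]);
translate([384, 429, 251]) cube([1413, 92, 100]);
translate([384, 429, 1306]) cube([1413, 92, 100]);
translate([502, 521, 95]) cube([66, 21, 1529]);
translate([686, 521, 95]) cube([66, 21, 1529]);
translate([870, 521, 95]) cube([66, 21, 1529]);
translate([1054, 521, 95]) cube([66, 21, 1529]);
translate([1238, 521, 95]) cube([66, 21, 1529]);
translate([1422, 521, 95]) cube([66, 21, 1529]);
translate([1606, 521, 95]) cube([66, 21, 1529]);


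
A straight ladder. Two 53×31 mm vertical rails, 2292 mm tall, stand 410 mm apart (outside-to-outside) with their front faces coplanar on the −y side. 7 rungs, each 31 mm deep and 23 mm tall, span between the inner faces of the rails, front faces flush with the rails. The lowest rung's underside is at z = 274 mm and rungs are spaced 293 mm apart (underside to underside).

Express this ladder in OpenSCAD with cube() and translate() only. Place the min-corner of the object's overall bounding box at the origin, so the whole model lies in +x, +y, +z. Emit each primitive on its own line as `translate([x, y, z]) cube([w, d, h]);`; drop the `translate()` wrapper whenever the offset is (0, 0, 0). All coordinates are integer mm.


cube([53, 31, 2292]);
translate([357, 0, 0]) cube([53, 31, 2292]);
translate([53, 0, 274]) cube([304, 31, 23]);
translate([53, 0, 567]) cube([304, 31, 23]);
translate([53, 0, 860]) cube([304, 31, 23]);
translate([53, 0, 1153]) cube([304, 31, 23]);
translate([53, 0, 1446]) cube([304, 31, 23]);
translate([53, 0, 1739]) cube([304, 31, 23]);
translate([53, 0, 2032]) cube([304, 31, 23]);


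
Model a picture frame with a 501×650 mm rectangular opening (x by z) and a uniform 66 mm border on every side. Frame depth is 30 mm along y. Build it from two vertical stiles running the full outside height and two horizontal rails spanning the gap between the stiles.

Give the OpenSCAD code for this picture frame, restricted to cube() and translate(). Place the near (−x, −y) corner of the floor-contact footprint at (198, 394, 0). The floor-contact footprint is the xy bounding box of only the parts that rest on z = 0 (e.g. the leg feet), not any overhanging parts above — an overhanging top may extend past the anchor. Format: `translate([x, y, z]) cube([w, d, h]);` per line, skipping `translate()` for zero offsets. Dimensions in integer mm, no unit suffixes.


translate([198, 394, 0]) cube([66, 30, 782]);
translate([765, 394, 0]) cube([66, 30, 782]);
translate([264, 394, 0]) cube([501, 30, 66]);
translate([264, 394, 716]) cube([501, 30, 66]);


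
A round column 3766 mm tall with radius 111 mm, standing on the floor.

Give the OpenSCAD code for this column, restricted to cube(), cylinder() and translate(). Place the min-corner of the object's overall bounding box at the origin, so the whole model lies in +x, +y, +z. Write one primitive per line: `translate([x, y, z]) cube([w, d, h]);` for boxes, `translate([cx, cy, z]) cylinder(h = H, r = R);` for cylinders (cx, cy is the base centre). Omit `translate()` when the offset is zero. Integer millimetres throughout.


translate([111, 111, 0]) cylinder(h = 3766, r = 111);


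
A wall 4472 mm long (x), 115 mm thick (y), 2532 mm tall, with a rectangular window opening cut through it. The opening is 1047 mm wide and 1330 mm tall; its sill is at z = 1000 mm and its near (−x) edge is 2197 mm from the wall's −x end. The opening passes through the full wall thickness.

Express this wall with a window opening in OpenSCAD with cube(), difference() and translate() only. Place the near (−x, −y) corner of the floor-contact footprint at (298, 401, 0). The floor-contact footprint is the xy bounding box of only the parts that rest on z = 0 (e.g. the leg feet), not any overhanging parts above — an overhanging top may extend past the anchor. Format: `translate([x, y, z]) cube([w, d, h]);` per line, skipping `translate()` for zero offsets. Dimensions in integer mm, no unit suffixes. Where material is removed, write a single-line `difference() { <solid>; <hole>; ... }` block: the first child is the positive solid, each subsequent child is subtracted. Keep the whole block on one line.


difference() { translate([298, 401, 0]) cube([4472, 115, 2532]); translate([2495, 401, 1000]) cube([1047, 115, 1330]); }


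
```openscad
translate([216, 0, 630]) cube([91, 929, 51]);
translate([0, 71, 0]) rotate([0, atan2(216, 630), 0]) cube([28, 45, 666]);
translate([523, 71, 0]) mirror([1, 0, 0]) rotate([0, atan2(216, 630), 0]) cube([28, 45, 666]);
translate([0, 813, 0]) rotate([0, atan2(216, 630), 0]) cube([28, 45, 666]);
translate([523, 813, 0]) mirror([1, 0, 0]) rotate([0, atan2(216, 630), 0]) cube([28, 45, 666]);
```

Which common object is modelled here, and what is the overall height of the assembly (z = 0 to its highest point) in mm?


A sawhorse. The overall height is 681 mm.

A beam across two mirrored pairs of raked legs — a sawhorse. The beam's underside is at z = 630 (matching the legs' vertical rise in atan2(216, 630)) and the beam is 51 mm tall, so its top is at 630 + 51 = 681 mm. The raked legs top out at the beam's underside, so that is the highest point.


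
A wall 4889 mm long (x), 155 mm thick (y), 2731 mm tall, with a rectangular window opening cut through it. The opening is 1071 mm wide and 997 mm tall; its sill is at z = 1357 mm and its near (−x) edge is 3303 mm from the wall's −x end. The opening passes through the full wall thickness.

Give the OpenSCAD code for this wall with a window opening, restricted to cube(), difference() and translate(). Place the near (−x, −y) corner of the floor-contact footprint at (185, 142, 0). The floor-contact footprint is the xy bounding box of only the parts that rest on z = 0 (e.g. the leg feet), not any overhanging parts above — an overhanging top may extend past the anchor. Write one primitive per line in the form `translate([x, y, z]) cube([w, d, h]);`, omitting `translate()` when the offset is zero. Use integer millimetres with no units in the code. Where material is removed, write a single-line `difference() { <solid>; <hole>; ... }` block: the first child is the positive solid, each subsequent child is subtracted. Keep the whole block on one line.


difference() { translate([185, 142, 0]) cube([4889, 155, 2731]); translate([3488, 142, 1357]) cube([1071, 155, 997]); }


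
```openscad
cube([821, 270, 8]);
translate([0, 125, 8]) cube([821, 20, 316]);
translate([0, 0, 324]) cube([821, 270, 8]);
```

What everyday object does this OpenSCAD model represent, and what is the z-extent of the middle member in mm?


An I-beam. The web height is 316 mm.

Two wide flanges with a thin centred web — an I-beam. Overall 332 mm minus two 8 mm flanges gives a web of 332 − 2·8 = 316 mm.


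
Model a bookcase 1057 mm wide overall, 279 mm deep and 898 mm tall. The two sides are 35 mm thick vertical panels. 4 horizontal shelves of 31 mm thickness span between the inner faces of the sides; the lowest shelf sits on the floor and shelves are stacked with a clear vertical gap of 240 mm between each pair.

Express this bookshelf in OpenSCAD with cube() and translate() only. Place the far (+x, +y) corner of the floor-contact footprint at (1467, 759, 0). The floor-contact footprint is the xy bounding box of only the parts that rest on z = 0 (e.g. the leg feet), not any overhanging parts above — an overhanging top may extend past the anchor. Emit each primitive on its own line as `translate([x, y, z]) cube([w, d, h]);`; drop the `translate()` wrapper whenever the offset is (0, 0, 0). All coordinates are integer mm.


translate([410, 480, 0]) cube([35, 279, 898]);
translate([1432, 480, 0]) cube([35, 279, 898]);
translate([445, 480, 0]) cube([987, 279, 31]);
translate([445, 480, 271]) cube([987, 279, 31]);
translate([445, 480, 542]) cube([987, 279, 31]);
translate([445, 480, 813]) cube([987, 279, 31]);


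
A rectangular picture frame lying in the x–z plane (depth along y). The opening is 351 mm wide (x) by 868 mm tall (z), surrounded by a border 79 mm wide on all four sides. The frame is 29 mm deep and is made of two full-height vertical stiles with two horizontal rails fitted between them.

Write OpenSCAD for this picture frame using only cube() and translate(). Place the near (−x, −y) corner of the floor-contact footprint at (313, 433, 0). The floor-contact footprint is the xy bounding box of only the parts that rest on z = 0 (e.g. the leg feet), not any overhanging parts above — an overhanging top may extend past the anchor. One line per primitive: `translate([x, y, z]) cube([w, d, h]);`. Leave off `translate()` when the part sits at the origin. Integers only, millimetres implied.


translate([313, 433, 0]) cube([79, 29, 1026]);
translate([743, 433, 0]) cube([79, 29, 1026]);
translate([392, 433, 0]) cube([351, 29, 79]);
translate([392, 433, 947]) cube([351, 29, 79]);


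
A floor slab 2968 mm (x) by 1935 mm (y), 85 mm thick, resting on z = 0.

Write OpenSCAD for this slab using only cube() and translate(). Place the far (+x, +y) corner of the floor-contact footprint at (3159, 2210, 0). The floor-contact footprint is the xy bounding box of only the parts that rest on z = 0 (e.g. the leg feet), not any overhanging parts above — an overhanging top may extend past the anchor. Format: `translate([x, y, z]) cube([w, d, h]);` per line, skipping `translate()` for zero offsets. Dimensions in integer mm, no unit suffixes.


translate([191, 275, 0]) cube([2968, 1935, 85]);


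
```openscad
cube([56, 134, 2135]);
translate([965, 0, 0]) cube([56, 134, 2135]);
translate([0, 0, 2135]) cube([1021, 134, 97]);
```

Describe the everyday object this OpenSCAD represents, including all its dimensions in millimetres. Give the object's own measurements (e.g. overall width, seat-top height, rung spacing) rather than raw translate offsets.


A door frame. The clear opening is 909 mm wide and 2135 mm high. Two 56 mm wide jambs, 134 mm deep, stand either side of the opening from the floor to the top of the opening. A 97 mm thick head sits across the top of both jambs, spanning the full outside width of the frame.


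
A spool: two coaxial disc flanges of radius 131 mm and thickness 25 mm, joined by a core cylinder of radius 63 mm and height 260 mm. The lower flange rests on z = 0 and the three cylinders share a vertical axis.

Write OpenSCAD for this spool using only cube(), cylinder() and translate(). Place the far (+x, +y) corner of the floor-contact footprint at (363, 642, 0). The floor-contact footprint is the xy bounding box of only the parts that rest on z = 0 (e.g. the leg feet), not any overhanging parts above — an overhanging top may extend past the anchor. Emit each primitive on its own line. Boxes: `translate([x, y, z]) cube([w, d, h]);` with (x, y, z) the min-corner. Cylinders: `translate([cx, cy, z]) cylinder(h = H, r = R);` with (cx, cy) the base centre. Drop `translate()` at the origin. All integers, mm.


translate([232, 511, 0]) cylinder(h = 25, r = 131);
translate([232, 511, 25]) cylinder(h = 260, r = 63);
translate([232, 511, 285]) cylinder(h = 25, r = 131);


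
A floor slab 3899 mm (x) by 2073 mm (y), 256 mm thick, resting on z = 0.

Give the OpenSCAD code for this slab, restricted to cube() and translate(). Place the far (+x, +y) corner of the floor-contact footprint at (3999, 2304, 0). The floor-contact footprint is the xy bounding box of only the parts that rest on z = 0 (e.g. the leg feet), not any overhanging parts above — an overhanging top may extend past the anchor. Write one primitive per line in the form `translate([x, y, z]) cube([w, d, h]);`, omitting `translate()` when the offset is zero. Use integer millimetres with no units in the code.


translate([100, 231, 0]) cube([3899, 2073, 256]);


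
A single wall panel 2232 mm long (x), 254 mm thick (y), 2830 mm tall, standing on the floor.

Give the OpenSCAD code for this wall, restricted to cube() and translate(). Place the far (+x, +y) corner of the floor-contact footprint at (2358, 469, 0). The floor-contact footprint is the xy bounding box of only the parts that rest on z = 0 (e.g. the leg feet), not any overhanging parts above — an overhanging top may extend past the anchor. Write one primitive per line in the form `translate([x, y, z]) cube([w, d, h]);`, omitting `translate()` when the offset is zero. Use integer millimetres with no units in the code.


translate([126, 215, 0]) cube([2232, 254, 2830]);


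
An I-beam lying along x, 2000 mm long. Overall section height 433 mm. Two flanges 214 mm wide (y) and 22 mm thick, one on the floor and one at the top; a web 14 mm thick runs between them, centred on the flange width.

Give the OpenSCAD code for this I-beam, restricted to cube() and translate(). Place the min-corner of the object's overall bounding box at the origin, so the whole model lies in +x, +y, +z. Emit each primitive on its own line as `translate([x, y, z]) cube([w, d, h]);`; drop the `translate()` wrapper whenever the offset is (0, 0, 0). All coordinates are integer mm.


cube([2000, 214, 22]);
translate([0, 100, 22]) cube([2000, 14, 389]);
translate([0, 0, 411]) cube([2000, 214, 22]);


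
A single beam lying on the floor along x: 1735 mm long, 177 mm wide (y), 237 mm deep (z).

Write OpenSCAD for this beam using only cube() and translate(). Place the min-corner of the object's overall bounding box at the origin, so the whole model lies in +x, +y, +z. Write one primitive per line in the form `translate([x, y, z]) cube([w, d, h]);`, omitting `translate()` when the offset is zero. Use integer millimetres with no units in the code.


cube([1735, 177, 237]);


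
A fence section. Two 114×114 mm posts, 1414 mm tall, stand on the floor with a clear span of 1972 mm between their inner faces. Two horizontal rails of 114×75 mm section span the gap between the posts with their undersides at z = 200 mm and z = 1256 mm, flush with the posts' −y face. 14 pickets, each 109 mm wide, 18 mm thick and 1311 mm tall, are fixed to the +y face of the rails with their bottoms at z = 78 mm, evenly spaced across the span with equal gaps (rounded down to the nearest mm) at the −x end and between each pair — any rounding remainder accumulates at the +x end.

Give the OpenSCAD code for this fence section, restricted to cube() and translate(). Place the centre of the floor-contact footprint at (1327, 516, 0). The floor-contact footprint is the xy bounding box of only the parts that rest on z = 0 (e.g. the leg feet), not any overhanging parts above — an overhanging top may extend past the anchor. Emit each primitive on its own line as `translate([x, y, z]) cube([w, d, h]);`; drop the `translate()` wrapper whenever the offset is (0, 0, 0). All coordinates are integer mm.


translate([227, 459, 0]) cube([114, 114, 1414]);
translate([2313, 459, 0]) cube([114, 114, 1414]);
translate([341, 459, 200]) cube([1972, 114, 75]);
translate([341, 459, 1256]) cube([1972, 114, 75]);
translate([370, 573, 78]) cube([109, 18, 1311]);
translate([508, 573, 78]) cube([109, 18, 1311]);
translate([646, 573, 78]) cube([109, 18, 1311]);
translate([784, 573, 78]) cube([109, 18, 1311]);
translate([922, 573, 78]) cube([109, 18, 1311]);
translate([1060, 573, 78]) cube([109, 18, 1311]);
translate([1198, 573, 78]) cube([109, 18, 1311]);
translate([1336, 573, 78]) cube([109, 18, 1311]);
translate([1474, 573, 78]) cube([109, 18, 1311]);
translate([1612, 573, 78]) cube([109, 18, 1311]);
translate([1750, 573, 78]) cube([109, 18, 1311]);
translate([1888, 573, 78]) cube([109, 18, 1311]);
translate([2026, 573, 78]) cube([109, 18, 1311]);
translate([2164, 573, 78]) cube([109, 18, 1311]);


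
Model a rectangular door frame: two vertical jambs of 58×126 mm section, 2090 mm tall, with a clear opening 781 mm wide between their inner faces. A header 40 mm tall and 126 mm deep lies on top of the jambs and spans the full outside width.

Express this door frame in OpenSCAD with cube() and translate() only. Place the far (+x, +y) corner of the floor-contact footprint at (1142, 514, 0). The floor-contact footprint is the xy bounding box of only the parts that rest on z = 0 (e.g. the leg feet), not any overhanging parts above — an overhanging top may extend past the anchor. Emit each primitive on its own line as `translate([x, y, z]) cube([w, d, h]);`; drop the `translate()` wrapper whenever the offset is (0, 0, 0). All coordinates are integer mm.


translate([245, 388, 0]) cube([58, 126, 2090]);
translate([1084, 388, 0]) cube([58, 126, 2090]);
translate([245, 388, 2090]) cube([897, 126, 40]);


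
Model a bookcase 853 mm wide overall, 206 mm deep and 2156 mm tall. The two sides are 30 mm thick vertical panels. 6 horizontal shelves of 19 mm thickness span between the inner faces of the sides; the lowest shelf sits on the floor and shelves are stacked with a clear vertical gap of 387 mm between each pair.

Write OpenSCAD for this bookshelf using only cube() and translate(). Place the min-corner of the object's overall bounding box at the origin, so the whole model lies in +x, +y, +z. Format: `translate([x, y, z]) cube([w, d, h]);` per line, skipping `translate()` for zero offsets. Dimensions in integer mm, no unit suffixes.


cube([30, 206, 2156]);
translate([823, 0, 0]) cube([30, 206, 2156]);
translate([30, 0, 0]) cube([793, 206, 19]);
translate([30, 0, 406]) cube([793, 206, 19]);
translate([30, 0, 812]) cube([793, 206, 19]);
translate([30, 0, 1218]) cube([793, 206, 19]);
translate([30, 0, 1624]) cube([793, 206, 19]);
translate([30, 0, 2030]) cube([793, 206, 19]);


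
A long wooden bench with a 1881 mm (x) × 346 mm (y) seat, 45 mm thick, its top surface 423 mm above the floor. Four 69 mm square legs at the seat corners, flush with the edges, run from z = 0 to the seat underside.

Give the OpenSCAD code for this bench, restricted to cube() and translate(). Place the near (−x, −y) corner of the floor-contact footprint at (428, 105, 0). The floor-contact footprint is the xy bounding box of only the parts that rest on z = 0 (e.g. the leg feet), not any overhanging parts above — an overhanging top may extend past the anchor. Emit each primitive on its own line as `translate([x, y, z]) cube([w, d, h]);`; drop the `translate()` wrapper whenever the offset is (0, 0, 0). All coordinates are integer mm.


translate([428, 105, 378]) cube([1881, 346, 45]);
translate([428, 105, 0]) cube([69, 69, 378]);
translate([428, 382, 0]) cube([69, 69, 378]);
translate([2240, 105, 0]) cube([69, 69, 378]);
translate([2240, 382, 0]) cube([69, 69, 378]);


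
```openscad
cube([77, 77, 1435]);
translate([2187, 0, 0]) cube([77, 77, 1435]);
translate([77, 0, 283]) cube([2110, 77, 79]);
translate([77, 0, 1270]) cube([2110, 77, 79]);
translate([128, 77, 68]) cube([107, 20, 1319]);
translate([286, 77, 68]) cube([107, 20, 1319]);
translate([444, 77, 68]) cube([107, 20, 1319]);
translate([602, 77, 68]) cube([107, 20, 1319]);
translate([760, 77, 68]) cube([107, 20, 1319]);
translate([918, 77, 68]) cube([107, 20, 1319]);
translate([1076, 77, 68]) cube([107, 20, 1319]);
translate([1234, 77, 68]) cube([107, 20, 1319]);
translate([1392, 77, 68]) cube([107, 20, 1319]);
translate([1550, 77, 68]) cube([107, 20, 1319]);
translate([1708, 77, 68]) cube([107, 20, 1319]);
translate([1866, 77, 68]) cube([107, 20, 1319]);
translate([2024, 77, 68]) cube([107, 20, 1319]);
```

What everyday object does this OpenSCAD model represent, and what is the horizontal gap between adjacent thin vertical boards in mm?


A fence section. The picket gap is 51 mm.

Two posts, two rails, 13 pickets — a fence section. Span 2110 mm holds 13 pickets of 107 mm with 14 equal gaps: ⌊(2110 − 13·107) / 14⌋ = 51 mm.


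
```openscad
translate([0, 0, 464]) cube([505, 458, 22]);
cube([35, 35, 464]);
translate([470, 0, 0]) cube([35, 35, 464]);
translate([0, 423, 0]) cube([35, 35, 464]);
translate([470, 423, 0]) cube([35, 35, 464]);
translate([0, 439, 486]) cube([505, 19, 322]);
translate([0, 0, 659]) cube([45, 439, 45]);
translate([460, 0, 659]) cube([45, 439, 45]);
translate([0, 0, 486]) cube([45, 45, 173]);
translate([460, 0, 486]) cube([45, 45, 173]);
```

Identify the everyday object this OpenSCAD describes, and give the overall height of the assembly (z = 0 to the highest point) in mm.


A chair. The overall height is 808 mm.

A slab on four corner posts with a tall panel at the back — a chair. The seat slab sits at z = 464 with thickness 22, and the 322 mm backrest starts at the seat top, so the overall height is 464 + 22 + 322 = 808 mm.


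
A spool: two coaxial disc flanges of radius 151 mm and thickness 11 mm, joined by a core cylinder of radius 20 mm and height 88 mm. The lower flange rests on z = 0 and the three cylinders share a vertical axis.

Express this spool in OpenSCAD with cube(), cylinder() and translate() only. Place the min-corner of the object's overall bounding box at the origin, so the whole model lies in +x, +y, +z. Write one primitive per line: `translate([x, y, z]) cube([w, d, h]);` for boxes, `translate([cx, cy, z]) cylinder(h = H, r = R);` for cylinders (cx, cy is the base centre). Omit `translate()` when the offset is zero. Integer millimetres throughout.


translate([151, 151, 0]) cylinder(h = 11, r = 151);
translate([151, 151, 11]) cylinder(h = 88, r = 20);
translate([151, 151, 99]) cylinder(h = 11, r = 151);


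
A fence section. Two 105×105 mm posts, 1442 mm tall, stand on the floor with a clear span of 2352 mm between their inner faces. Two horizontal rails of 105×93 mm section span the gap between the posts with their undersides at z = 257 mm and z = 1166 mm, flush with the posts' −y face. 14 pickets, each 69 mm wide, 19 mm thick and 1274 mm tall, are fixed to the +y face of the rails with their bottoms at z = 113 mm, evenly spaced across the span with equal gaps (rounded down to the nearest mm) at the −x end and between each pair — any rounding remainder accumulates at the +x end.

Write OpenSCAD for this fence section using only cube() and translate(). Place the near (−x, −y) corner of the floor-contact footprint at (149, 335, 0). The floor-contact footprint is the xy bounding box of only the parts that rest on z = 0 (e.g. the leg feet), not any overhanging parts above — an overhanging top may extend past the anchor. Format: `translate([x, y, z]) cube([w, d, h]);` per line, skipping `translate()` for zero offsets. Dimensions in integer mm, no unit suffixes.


translate([149, 335, 0]) cube([105, 105, 1442]);
translate([2606, 335, 0]) cube([105, 105, 1442]);
translate([254, 335, 257]) cube([2352, 105, 93]);
translate([254, 335, 1166]) cube([2352, 105, 93]);
translate([346, 440, 113]) cube([69, 19, 1274]);
translate([507, 440, 113]) cube([69, 19, 1274]);
translate([668, 440, 113]) cube([69, 19, 1274]);
translate([829, 440, 113]) cube([69, 19, 1274]);
translate([990, 440, 113]) cube([69, 19, 1274]);
translate([1151, 440, 113]) cube([69, 19, 1274]);
translate([1312, 440, 113]) cube([69, 19, 1274]);
translate([1473, 440, 113]) cube([69, 19, 1274]);
translate([1634, 440, 113]) cube([69, 19, 1274]);
translate([1795, 440, 113]) cube([69, 19, 1274]);
translate([1956, 440, 113]) cube([69, 19, 1274]);
translate([2117, 440, 113]) cube([69, 19, 1274]);
translate([2278, 440, 113]) cube([69, 19, 1274]);
translate([2439, 440, 113]) cube([69, 19, 1274]);
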